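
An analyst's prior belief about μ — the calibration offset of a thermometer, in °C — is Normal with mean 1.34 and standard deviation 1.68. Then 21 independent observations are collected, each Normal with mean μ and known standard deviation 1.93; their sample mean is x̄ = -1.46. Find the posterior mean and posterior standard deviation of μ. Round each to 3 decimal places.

Prior precision 1/τ₀² = 1/1.68² = 0.354308; data precision n/σ² = 21/1.93² = 5.63774.
Posterior precision = 0.354308 + 5.63774 = 5.99204, giving posterior SD = 1/√5.99204 = 0.409.
Posterior mean = (0.354308·1.34 + 5.63774·-1.46) / 5.99204 = -1.294.

Posterior mean ≈ -1.294; posterior SD ≈ 0.409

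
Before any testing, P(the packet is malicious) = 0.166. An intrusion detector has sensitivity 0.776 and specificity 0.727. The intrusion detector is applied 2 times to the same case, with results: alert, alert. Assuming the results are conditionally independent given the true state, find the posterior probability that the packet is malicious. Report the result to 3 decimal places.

With H the event that the packet is malicious, the joint likelihood of the observed sequence is P(data|H) = 0.776·0.776 = 0.60218 and P(data|¬H) = 0.273·0.273 = 0.074529.
Bayes: P(H|data) = 0.166·0.60218 / (0.166·0.60218 + 0.834·0.074529) = 0.099961/0.16212 = 0.6166.

Posterior P(H) ≈ 0.617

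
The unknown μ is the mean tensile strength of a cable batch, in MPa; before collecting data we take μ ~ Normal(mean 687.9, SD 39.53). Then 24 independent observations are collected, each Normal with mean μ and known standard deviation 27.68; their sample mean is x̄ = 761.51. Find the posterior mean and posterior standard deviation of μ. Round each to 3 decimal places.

Posterior mean ≈ 760.036; posterior SD ≈ 5.593

Prior precision 1/τ₀² = 1/39.53² = 0.00063995; data precision n/σ² = 24/27.68² = 0.0313241.
Posterior precision = 0.00063995 + 0.0313241 = 0.0319641, giving posterior SD = 1/√0.0319641 = 5.593.
Posterior mean = (0.00063995·687.9 + 0.0313241·761.51) / 0.0319641 = 760.036.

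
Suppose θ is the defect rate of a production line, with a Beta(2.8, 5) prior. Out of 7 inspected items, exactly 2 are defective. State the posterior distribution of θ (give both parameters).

Observing 2 successes and 5 failures updates Beta(2.8, 5) by adding the success and failure counts to the two shape parameters: α = 2.8+2 = 4.8, β = 5+5 = 10.

Posterior: Beta(4.8, 10)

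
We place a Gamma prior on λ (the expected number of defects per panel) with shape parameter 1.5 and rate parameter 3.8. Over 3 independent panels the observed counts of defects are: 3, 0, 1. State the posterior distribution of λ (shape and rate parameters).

Posterior: Gamma(shape=5.5, rate=6.8)

Total count ∑xᵢ = 4 over n = 3 panels.
Gamma is conjugate to the Poisson likelihood: posterior is Gamma(shape = 1.5+4 = 5.5, rate = 3.8+3 = 6.8).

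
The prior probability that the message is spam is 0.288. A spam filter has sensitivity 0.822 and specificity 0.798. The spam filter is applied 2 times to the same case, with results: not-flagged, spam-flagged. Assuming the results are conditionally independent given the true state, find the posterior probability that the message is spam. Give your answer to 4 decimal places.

Posterior P(H) ≈ 0.2686

With H the event that the message is spam, the joint likelihood of the observed sequence is P(data|H) = 0.178·0.822 = 0.14632 and P(data|¬H) = 0.798·0.202 = 0.16120.
Bayes: P(H|data) = 0.288·0.14632 / (0.288·0.14632 + 0.712·0.16120) = 0.042139/0.15691 = 0.2686.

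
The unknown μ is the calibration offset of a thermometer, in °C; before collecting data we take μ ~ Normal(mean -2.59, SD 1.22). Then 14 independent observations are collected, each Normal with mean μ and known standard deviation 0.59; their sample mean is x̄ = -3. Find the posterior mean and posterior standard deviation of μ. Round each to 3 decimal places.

With known σ, the Normal prior is conjugate. Weight on the data is w = (n/σ²)/(n/σ² + 1/τ₀²) = 40.2183/(40.2183+0.671862) = 0.98357.
Posterior mean = w·x̄ + (1−w)·μ₀ = 0.98357·-3 + 0.016431·-2.59 = -2.993. Posterior variance = 1/(40.2183+0.671862) = 0.0244557, so SD = 0.156.

Posterior mean ≈ -2.993; posterior SD ≈ 0.156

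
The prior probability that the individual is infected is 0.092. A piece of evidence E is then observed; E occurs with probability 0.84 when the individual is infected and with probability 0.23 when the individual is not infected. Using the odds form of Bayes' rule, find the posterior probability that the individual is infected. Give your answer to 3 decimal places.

Prior odds = 0.092/(1−0.092) = 0.10132.
Likelihood ratio for E = 0.84/0.23 = 3.6522.
Posterior odds = prior odds × LR = 0.37004.
Posterior probability = odds/(1+odds) = 0.37004/1.3700 = 0.270.

Posterior probability ≈ 0.270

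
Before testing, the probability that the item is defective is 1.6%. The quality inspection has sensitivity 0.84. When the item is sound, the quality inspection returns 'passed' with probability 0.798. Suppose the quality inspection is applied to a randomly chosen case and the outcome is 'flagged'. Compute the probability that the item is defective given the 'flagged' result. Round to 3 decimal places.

P(H | E) ≈ 0.063

Write H for 'the item is defective'. Prior odds H:¬H = 0.016/0.984 = 0.016260. For the 'flagged' outcome, the likelihood ratio is 0.84/0.202 = 4.1584.
Posterior odds = 0.016260 × 4.1584 = 0.067617, so P(H|E) = 0.067617/(1+0.067617) = 0.063.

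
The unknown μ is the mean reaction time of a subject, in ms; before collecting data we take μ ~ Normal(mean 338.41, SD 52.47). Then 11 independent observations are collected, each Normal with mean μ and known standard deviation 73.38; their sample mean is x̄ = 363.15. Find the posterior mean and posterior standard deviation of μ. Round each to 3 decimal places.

With known σ, the Normal prior is conjugate. Weight on the data is w = (n/σ²)/(n/σ² + 1/τ₀²) = 0.00204285/(0.00204285+0.00036323) = 0.84904.
Posterior mean = w·x̄ + (1−w)·μ₀ = 0.84904·363.15 + 0.15096·338.41 = 359.415. Posterior variance = 1/(0.00204285+0.00036323) = 415.614, so SD = 20.387.

Posterior mean ≈ 359.415; posterior SD ≈ 20.387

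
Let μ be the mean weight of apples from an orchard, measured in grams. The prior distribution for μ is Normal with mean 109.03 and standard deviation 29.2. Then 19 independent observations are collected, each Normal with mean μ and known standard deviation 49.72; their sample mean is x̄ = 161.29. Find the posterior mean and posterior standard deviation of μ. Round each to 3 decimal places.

Posterior mean ≈ 154.371; posterior SD ≈ 10.625

With known σ, the Normal prior is conjugate. Weight on the data is w = (n/σ²)/(n/σ² + 1/τ₀²) = 0.00768584/(0.00768584+0.00117283) = 0.86761.
Posterior mean = w·x̄ + (1−w)·μ₀ = 0.86761·161.29 + 0.13239·109.03 = 154.371. Posterior variance = 1/(0.00768584+0.00117283) = 112.884, so SD = 10.625.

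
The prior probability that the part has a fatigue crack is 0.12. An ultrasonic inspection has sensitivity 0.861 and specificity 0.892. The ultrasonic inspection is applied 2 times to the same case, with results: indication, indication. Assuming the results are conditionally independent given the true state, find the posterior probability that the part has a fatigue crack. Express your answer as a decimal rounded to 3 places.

Posterior P(H) ≈ 0.897

With H the event that the part has a fatigue crack, the joint likelihood of the observed sequence is P(data|H) = 0.861·0.861 = 0.74132 and P(data|¬H) = 0.108·0.108 = 0.011664.
Bayes: P(H|data) = 0.12·0.74132 / (0.12·0.74132 + 0.88·0.011664) = 0.088959/0.099223 = 0.8966.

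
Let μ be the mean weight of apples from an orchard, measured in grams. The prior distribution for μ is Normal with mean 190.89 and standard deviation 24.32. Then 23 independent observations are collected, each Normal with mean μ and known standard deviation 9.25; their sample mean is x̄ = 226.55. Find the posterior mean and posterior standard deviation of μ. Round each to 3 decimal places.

With known σ, the Normal prior is conjugate. Weight on the data is w = (n/σ²)/(n/σ² + 1/τ₀²) = 0.268809/(0.268809+0.00169072) = 0.99375.
Posterior mean = w·x̄ + (1−w)·μ₀ = 0.99375·226.55 + 0.0062504·190.89 = 226.327. Posterior variance = 1/(0.268809+0.00169072) = 3.69686, so SD = 1.923.

Posterior mean ≈ 226.327; posterior SD ≈ 1.923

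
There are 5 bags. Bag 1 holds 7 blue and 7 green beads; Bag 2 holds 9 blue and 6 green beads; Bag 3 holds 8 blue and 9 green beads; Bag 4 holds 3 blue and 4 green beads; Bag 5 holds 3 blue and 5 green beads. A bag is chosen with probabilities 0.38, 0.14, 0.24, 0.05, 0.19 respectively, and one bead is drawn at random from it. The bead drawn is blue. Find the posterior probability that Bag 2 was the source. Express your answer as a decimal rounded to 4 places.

P(blue|Bag 1) = 0.5; P(blue|Bag 2) = 0.6; P(blue|Bag 3) = 0.4706; P(blue|Bag 4) = 0.4286; P(blue|Bag 5) = 0.375.
Prior × likelihood for each source: 0.38·0.5=0.1900, 0.14·0.6=0.08400, 0.24·0.4706=0.1129, 0.05·0.4286=0.02143, 0.19·0.375=0.07125. Summing gives P(blue) = 0.47962.
P(Bag 2 | blue) = 0.08400 / 0.47962 = 0.1751.

Posterior probability ≈ 0.1751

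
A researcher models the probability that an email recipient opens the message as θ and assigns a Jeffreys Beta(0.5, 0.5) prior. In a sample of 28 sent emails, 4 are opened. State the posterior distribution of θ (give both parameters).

Posterior: Beta(4.5, 24.5)

Observing 4 successes and 24 failures updates Beta(0.5, 0.5) by adding the success and failure counts to the two shape parameters: α = 0.5+4 = 4.5, β = 0.5+24 = 24.5.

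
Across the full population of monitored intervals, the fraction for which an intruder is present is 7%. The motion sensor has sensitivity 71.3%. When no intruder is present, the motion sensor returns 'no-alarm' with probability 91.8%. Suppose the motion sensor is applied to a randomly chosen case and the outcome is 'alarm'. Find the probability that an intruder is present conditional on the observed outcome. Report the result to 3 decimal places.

Write H for 'an intruder is present'. Prior odds H:¬H = 0.07/0.93 = 0.075269. For the 'alarm' outcome, the likelihood ratio is 0.713/0.082 = 8.6951.
Posterior odds = 0.075269 × 8.6951 = 0.65447, so P(H|E) = 0.65447/(1+0.65447) = 0.396.

P(H | E) ≈ 0.396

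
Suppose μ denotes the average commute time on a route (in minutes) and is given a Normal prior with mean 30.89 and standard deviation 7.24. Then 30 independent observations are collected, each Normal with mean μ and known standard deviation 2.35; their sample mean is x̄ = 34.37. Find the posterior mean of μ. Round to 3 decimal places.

Posterior mean ≈ 34.358

With known σ, the Normal prior is conjugate. Weight on the data is w = (n/σ²)/(n/σ² + 1/τ₀²) = 5.43232/(5.43232+0.0190776) = 0.99650.
Posterior mean = w·x̄ + (1−w)·μ₀ = 0.99650·34.37 + 0.0034996·30.89 = 34.358.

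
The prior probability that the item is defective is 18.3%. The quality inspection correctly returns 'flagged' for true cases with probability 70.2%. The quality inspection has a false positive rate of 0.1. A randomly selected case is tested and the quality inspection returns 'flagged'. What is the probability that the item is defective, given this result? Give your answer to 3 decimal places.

Let H be the event that the item is defective. P(H) = 0.183, so P(¬H) = 0.817. With E the 'flagged' result, P(E|H) = 0.702 and P(E|¬H) = 0.1.
P(E) = 0.702·0.183 + 0.1·0.817 = 0.12847 + 0.081700 = 0.21017.
By Bayes' theorem, P(H|E) = 0.12847 / 0.21017 = 0.611.

P(H | E) ≈ 0.611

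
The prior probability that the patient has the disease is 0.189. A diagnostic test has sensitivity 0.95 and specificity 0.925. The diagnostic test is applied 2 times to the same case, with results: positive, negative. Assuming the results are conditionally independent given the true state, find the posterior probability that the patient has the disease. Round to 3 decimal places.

With H the event that the patient has the disease, the joint likelihood of the observed sequence is P(data|H) = 0.95·0.05 = 0.047500 and P(data|¬H) = 0.075·0.925 = 0.069375.
Bayes: P(H|data) = 0.189·0.047500 / (0.189·0.047500 + 0.811·0.069375) = 0.0089775/0.065241 = 0.1376.

Posterior P(H) ≈ 0.138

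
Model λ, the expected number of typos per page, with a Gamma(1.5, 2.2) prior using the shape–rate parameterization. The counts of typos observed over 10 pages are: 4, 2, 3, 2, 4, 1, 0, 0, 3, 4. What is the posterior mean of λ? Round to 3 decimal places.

Total count ∑xᵢ = 23 over n = 10 pages.
Gamma is conjugate to the Poisson likelihood: posterior is Gamma(shape = 1.5+23 = 24.5, rate = 2.2+10 = 12.2).
Posterior mean = shape/rate = 24.5/12.2 = 2.008.

Posterior mean ≈ 2.008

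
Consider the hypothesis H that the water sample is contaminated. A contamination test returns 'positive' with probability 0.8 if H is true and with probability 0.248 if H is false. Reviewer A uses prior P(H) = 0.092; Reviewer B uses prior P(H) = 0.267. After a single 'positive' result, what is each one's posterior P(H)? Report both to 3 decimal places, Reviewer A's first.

Reviewer A: 0.246; Reviewer B: 0.540

P('+'|H) = 0.8, P('+'|¬H) = 0.248.
Reviewer A: numerator 0.8·0.092 = 0.073600; evidence = 0.073600+0.248·0.908 = 0.29878; posterior = 0.246.
Reviewer B: numerator 0.8·0.267 = 0.21360; evidence = 0.21360+0.248·0.733 = 0.39538; posterior = 0.540.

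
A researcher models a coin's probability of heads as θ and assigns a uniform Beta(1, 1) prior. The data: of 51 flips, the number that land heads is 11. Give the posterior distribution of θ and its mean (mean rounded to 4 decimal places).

The binomial likelihood is conjugate to the Beta prior: with 11 successes and 40 failures, the posterior is Beta(1+11, 1+40) = Beta(12, 41).
E[θ | data] = 12/(12+41) = 0.2264.

Posterior: Beta(12, 41); mean ≈ 0.2264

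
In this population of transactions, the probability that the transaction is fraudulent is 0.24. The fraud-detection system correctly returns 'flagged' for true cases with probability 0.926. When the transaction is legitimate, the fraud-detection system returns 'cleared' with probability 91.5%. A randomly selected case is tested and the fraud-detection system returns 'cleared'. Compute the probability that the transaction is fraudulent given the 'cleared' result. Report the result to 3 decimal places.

Let H be the event that the transaction is fraudulent. P(H) = 0.24, so P(¬H) = 0.76. With E the 'cleared' result, P(E|H) = 0.074 and P(E|¬H) = 0.915.
P(E) = 0.074·0.24 + 0.915·0.76 = 0.017760 + 0.69540 = 0.71316.
By Bayes' theorem, P(H|E) = 0.017760 / 0.71316 = 0.025.

P(H | E) ≈ 0.025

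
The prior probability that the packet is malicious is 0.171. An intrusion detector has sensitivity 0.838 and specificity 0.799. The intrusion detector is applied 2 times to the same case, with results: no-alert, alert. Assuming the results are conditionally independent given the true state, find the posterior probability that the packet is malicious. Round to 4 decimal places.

With H the event that the packet is malicious, the joint likelihood of the observed sequence is P(data|H) = 0.162·0.838 = 0.13576 and P(data|¬H) = 0.799·0.201 = 0.16060.
Bayes: P(H|data) = 0.171·0.13576 / (0.171·0.13576 + 0.829·0.16060) = 0.023214/0.15635 = 0.1485.

Posterior P(H) ≈ 0.1485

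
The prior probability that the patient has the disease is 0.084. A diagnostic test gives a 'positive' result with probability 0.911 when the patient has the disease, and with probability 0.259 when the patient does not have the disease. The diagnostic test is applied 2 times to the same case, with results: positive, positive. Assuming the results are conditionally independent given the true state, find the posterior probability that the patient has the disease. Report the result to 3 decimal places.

Posterior P(H) ≈ 0.532

With H the event that the patient has the disease, the joint likelihood of the observed sequence is P(data|H) = 0.911·0.911 = 0.82992 and P(data|¬H) = 0.259·0.259 = 0.067081.
Bayes: P(H|data) = 0.084·0.82992 / (0.084·0.82992 + 0.916·0.067081) = 0.069713/0.13116 = 0.5315.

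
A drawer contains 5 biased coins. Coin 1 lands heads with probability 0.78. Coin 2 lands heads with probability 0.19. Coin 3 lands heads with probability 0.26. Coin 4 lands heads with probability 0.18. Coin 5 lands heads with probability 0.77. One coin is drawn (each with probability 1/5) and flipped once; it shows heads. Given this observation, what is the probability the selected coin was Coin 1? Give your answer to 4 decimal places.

Posterior probability ≈ 0.3578

Tabulate prior·likelihood by source: [1] prior 0.2, lik 0.78, product 0.1560; [2] prior 0.2, lik 0.19, product 0.03800; [3] prior 0.2, lik 0.26, product 0.05200; [4] prior 0.2, lik 0.18, product 0.03600; [5] prior 0.2, lik 0.77, product 0.1540.
Normalizing constant = 0.43600; the posterior for Coin 1 is its product over the sum, 0.1560/0.43600 = 0.3578.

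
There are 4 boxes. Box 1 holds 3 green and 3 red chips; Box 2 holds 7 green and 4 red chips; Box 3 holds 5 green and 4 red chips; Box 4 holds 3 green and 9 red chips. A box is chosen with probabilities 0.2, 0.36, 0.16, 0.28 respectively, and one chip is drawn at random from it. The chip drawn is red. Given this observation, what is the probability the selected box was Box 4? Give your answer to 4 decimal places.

P(red|Box 1) = 0.5; P(red|Box 2) = 0.3636; P(red|Box 3) = 0.4444; P(red|Box 4) = 0.75.
Prior × likelihood for each source: 0.2·0.5=0.1000, 0.36·0.3636=0.1309, 0.16·0.4444=0.07111, 0.28·0.75=0.2100. Summing gives P(red) = 0.51202.
P(Box 4 | red) = 0.2100 / 0.51202 = 0.4101.

Posterior probability ≈ 0.4101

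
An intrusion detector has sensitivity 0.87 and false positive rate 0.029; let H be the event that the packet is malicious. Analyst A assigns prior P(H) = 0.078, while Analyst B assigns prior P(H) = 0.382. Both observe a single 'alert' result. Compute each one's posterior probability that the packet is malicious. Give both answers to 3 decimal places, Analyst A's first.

Analyst A: 0.717; Analyst B: 0.949

P('+'|H) = 0.87, P('+'|¬H) = 0.029.
Analyst A: numerator 0.87·0.078 = 0.067860; evidence = 0.067860+0.029·0.922 = 0.094598; posterior = 0.717.
Analyst B: numerator 0.87·0.382 = 0.33234; evidence = 0.33234+0.029·0.618 = 0.35026; posterior = 0.949.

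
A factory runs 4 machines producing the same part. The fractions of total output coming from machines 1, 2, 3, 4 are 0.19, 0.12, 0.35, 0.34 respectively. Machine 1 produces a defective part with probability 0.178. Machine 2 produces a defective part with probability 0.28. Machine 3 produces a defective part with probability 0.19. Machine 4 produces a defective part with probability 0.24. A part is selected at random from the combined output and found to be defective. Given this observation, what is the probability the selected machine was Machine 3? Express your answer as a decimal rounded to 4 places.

Posterior probability ≈ 0.3086

Tabulate prior·likelihood by source: [1] prior 0.19, lik 0.178, product 0.03382; [2] prior 0.12, lik 0.28, product 0.03360; [3] prior 0.35, lik 0.19, product 0.06650; [4] prior 0.34, lik 0.24, product 0.08160.
Normalizing constant = 0.21552; the posterior for Machine 3 is its product over the sum, 0.06650/0.21552 = 0.3086.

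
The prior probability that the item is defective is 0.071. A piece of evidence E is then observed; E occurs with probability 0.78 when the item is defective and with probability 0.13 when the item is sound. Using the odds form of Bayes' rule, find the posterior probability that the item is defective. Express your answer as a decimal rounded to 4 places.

Posterior probability ≈ 0.3144

Prior odds = 0.071/(1−0.071) = 0.076426. In log-odds, ln(0.076426) = -2.5714.
Add log likelihood ratio: ln(6.0000) = 1.7918.
Posterior log-odds = -0.77967, so posterior odds = exp(-0.77967) = 0.45856. Converting, P(H|E) = 0.45856/1.4586 = 0.3144.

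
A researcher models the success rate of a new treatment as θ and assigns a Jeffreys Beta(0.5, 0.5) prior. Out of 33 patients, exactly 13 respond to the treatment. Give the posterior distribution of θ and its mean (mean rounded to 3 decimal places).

Observing 13 successes and 20 failures updates Beta(0.5, 0.5) by adding the success and failure counts to the two shape parameters: α = 0.5+13 = 13.5, β = 0.5+20 = 20.5.
Posterior mean = α/(α+β) = 13.5/34 = 0.397.

Posterior: Beta(13.5, 20.5); mean ≈ 0.397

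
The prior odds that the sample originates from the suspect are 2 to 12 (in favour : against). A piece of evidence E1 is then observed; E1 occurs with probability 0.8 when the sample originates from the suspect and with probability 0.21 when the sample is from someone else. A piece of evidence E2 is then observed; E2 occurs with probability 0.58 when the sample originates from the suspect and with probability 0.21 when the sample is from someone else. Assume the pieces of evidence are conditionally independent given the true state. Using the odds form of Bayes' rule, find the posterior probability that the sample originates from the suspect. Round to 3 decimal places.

Prior odds = 2/12 = 0.16667.
Likelihood ratio for E1 = 0.8/0.21 = 3.8095.
Likelihood ratio for E2 = 0.58/0.21 = 2.7619.
Posterior odds = prior odds × LR₁ × LR₂ = 1.7536.
Posterior probability = odds/(1+odds) = 1.7536/2.7536 = 0.637.

Posterior probability ≈ 0.637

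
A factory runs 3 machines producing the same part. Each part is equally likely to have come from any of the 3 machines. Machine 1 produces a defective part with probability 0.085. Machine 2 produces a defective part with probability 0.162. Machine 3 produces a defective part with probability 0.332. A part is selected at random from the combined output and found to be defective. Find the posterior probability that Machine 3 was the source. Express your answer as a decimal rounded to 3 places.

Tabulate prior·likelihood by source: [1] prior 0.333333, lik 0.085, product 0.02833; [2] prior 0.333333, lik 0.162, product 0.05400; [3] prior 0.333333, lik 0.332, product 0.1107.
Normalizing constant = 0.19300; the posterior for Machine 3 is its product over the sum, 0.1107/0.19300 = 0.573.

Posterior probability ≈ 0.573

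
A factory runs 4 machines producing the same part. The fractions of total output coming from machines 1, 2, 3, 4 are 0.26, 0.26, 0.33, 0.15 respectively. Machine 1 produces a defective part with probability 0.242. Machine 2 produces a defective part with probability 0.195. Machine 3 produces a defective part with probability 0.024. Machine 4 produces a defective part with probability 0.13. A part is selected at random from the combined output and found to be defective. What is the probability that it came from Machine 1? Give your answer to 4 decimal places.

Tabulate prior·likelihood by source: [1] prior 0.26, lik 0.242, product 0.06292; [2] prior 0.26, lik 0.195, product 0.05070; [3] prior 0.33, lik 0.024, product 0.007920; [4] prior 0.15, lik 0.13, product 0.01950.
Normalizing constant = 0.14104; the posterior for Machine 1 is its product over the sum, 0.06292/0.14104 = 0.4461.

Posterior probability ≈ 0.4461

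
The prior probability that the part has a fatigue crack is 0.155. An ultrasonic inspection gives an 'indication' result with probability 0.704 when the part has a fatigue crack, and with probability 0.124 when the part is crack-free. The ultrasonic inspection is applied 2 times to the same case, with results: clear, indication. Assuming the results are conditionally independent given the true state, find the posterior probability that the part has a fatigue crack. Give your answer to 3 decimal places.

With H the event that the part has a fatigue crack, the joint likelihood of the observed sequence is P(data|H) = 0.296·0.704 = 0.20838 and P(data|¬H) = 0.876·0.124 = 0.10862.
Bayes: P(H|data) = 0.155·0.20838 / (0.155·0.20838 + 0.845·0.10862) = 0.032300/0.12409 = 0.2603.

Posterior P(H) ≈ 0.260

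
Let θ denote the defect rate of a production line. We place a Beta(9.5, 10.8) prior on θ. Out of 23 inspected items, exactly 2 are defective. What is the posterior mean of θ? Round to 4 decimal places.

Posterior mean ≈ 0.2656

The binomial likelihood is conjugate to the Beta prior: with 2 successes and 21 failures, the posterior is Beta(9.5+2, 10.8+21) = Beta(11.5, 31.8).
E[θ | data] = 11.5/(11.5+31.8) = 0.2656.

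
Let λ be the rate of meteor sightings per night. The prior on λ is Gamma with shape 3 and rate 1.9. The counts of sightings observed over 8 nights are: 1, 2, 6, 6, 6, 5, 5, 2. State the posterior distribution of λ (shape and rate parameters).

Total count ∑xᵢ = 33 over n = 8 nights.
Gamma is conjugate to the Poisson likelihood: posterior is Gamma(shape = 3+33 = 36, rate = 1.9+8 = 9.9).

Posterior: Gamma(shape=36, rate=9.9)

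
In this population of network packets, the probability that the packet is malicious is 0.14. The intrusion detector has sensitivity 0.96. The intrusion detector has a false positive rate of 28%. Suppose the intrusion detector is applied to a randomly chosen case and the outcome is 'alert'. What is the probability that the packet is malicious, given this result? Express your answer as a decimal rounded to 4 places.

P(H | E) ≈ 0.3582

Let H be the event that the packet is malicious. P(H) = 0.14, so P(¬H) = 0.86. With E the 'alert' result, P(E|H) = 0.96 and P(E|¬H) = 0.28.
P(E) = 0.96·0.14 + 0.28·0.86 = 0.13440 + 0.24080 = 0.37520.
By Bayes' theorem, P(H|E) = 0.13440 / 0.37520 = 0.3582.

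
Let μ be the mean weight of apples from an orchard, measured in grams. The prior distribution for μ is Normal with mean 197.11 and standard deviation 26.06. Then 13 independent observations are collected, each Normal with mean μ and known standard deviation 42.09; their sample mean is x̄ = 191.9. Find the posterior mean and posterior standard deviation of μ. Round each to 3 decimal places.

Posterior mean ≈ 192.771; posterior SD ≈ 10.654

With known σ, the Normal prior is conjugate. Weight on the data is w = (n/σ²)/(n/σ² + 1/τ₀²) = 0.00733813/(0.00733813+0.00147249) = 0.83287.
Posterior mean = w·x̄ + (1−w)·μ₀ = 0.83287·191.9 + 0.16713·197.11 = 192.771. Posterior variance = 1/(0.00733813+0.00147249) = 113.499, so SD = 10.654.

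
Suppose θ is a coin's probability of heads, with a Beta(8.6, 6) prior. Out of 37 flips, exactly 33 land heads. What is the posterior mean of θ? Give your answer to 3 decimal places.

Posterior mean ≈ 0.806

Observing 33 successes and 4 failures updates Beta(8.6, 6) by adding the success and failure counts to the two shape parameters: α = 8.6+33 = 41.6, β = 6+4 = 10.
E[θ | data] = 41.6/(41.6+10) = 0.806.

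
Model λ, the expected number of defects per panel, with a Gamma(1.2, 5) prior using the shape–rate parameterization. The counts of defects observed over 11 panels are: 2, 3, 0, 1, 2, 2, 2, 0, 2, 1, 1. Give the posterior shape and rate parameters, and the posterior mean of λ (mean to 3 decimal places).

Posterior: Gamma(shape=17.2, rate=16); mean ≈ 1.075

The Poisson likelihood adds the total count to the shape and the number of exposure periods to the rate. Here ∑xᵢ = 16 and n = 11, so shape 1.2→17.2 and rate 5→16.
E[λ | data] = 17.2/16 = 1.075.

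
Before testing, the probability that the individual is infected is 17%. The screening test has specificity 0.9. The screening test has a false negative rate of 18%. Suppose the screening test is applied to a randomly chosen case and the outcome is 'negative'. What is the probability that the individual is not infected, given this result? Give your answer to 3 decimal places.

Let H be the event that the individual is infected. P(H) = 0.17, so P(¬H) = 0.83. With E the 'negative' result, P(E|H) = 0.18 and P(E|¬H) = 0.9.
P(E) = 0.18·0.17 + 0.9·0.83 = 0.030600 + 0.74700 = 0.77760.
By Bayes' theorem, P(H|E) = 0.030600 / 0.77760 = 0.039. Hence P(¬H|E) = 1 − 0.039 = 0.961.

P(¬H | E) ≈ 0.961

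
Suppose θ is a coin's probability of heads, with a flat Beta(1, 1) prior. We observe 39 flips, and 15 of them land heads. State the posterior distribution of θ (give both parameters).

Observing 15 successes and 24 failures updates Beta(1, 1) by adding the success and failure counts to the two shape parameters: α = 1+15 = 16, β = 1+24 = 25.

Posterior: Beta(16, 25)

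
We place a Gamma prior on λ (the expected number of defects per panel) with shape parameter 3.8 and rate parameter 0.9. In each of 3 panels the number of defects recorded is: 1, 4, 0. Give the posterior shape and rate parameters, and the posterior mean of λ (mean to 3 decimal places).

Posterior: Gamma(shape=8.8, rate=3.9); mean ≈ 2.256

Total count ∑xᵢ = 5 over n = 3 panels.
Gamma is conjugate to the Poisson likelihood: posterior is Gamma(shape = 3.8+5 = 8.8, rate = 0.9+3 = 3.9).
E[λ | data] = 8.8/3.9 = 2.256.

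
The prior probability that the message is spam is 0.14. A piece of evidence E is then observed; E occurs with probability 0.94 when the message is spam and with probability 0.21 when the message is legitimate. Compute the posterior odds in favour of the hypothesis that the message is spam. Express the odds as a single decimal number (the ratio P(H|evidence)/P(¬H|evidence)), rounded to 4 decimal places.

Posterior odds ≈ 0.7287

Prior odds = 0.14/(1−0.14) = 0.16279.
Likelihood ratio for E = 0.94/0.21 = 4.4762.
Posterior odds = prior odds × LR = 0.72868.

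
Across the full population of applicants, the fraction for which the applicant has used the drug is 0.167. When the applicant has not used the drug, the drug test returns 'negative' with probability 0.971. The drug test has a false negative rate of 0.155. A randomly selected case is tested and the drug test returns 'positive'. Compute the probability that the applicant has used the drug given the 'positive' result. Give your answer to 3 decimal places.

Let H be the event that the applicant has used the drug. P(H) = 0.167, so P(¬H) = 0.833. With E the 'positive' result, P(E|H) = 0.845 and P(E|¬H) = 0.029.
P(E) = 0.845·0.167 + 0.029·0.833 = 0.14111 + 0.024157 = 0.16527.
By Bayes' theorem, P(H|E) = 0.14111 / 0.16527 = 0.854.

P(H | E) ≈ 0.854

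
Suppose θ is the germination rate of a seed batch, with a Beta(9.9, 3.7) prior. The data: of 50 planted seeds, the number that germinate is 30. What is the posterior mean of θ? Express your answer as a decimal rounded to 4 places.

Posterior mean ≈ 0.6274

Observing 30 successes and 20 failures updates Beta(9.9, 3.7) by adding the success and failure counts to the two shape parameters: α = 9.9+30 = 39.9, β = 3.7+20 = 23.7.
Posterior mean = α/(α+β) = 39.9/63.6 = 0.6274.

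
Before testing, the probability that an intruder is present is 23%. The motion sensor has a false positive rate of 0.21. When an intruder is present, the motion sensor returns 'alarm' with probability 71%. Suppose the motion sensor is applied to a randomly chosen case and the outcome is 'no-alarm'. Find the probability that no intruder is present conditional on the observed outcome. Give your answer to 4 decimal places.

P(¬H | E) ≈ 0.9012

Write H for 'an intruder is present'. Prior odds H:¬H = 0.23/0.77 = 0.29870. For the 'no-alarm' outcome, the likelihood ratio is 0.29/0.79 = 0.36709.
Posterior odds = 0.29870 × 0.36709 = 0.10965, so P(H|E) = 0.10965/(1+0.10965) = 0.0988. Then P(¬H|E) = 1 − 0.0988 = 0.9012.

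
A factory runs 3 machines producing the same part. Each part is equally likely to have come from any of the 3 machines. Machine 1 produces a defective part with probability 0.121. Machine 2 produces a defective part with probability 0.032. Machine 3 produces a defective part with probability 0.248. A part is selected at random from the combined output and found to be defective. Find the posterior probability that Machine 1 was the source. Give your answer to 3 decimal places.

P(defective|M1) = 0.121; P(defective|M2) = 0.032; P(defective|M3) = 0.248.
Prior × likelihood for each source: 0.333333·0.121=0.04033, 0.333333·0.032=0.01067, 0.333333·0.248=0.08267. Summing gives P(defective) = 0.13367.
P(Machine 1 | defective) = 0.04033 / 0.13367 = 0.302.

Posterior probability ≈ 0.302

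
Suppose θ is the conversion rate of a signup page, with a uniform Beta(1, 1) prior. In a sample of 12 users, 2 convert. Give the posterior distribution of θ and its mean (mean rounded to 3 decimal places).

Posterior: Beta(3, 11); mean ≈ 0.214

Observing 2 successes and 10 failures updates Beta(1, 1) by adding the success and failure counts to the two shape parameters: α = 1+2 = 3, β = 1+10 = 11.
E[θ | data] = 3/(3+11) = 0.214.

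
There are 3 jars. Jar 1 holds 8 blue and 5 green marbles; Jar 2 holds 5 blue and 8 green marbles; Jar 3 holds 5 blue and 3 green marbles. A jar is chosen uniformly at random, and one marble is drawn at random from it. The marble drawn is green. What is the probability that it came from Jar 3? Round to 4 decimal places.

Posterior probability ≈ 0.2727

Tabulate prior·likelihood by source: [1] prior 0.333333, lik 0.3846, product 0.1282; [2] prior 0.333333, lik 0.6154, product 0.2051; [3] prior 0.333333, lik 0.375, product 0.1250.
Normalizing constant = 0.45833; the posterior for Jar 3 is its product over the sum, 0.1250/0.45833 = 0.2727.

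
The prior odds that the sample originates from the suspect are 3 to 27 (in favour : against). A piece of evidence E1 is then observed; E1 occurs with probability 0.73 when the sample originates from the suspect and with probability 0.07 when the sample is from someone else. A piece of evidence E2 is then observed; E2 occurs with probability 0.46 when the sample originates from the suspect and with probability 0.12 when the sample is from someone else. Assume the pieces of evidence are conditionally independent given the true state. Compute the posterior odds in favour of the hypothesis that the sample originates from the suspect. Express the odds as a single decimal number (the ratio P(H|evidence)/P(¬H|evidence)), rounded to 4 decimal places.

Prior odds = 3/27 = 0.11111. In log-odds, ln(0.11111) = -2.1972.
Add log likelihood ratios: ln(10.429) + ln(3.8333) = 3.6883.
Posterior log-odds = 1.4911, so posterior odds = exp(1.4911) = 4.4418.

Posterior odds ≈ 4.4418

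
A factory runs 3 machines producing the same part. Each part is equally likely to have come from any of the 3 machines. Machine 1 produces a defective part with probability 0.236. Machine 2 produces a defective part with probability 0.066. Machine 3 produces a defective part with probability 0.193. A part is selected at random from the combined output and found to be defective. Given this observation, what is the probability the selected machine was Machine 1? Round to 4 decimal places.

Posterior probability ≈ 0.4768

P(defective|M1) = 0.236; P(defective|M2) = 0.066; P(defective|M3) = 0.193.
Prior × likelihood for each source: 0.333333·0.236=0.07867, 0.333333·0.066=0.02200, 0.333333·0.193=0.06433. Summing gives P(defective) = 0.16500.
P(Machine 1 | defective) = 0.07867 / 0.16500 = 0.4768.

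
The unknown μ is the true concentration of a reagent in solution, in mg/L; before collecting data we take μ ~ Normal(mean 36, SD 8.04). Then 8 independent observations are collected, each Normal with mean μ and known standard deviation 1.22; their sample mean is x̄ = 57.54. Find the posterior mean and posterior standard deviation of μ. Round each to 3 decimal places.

Posterior mean ≈ 57.478; posterior SD ≈ 0.431

Prior precision 1/τ₀² = 1/8.04² = 0.0154699; data precision n/σ² = 8/1.22² = 5.37490.
Posterior precision = 0.0154699 + 5.37490 = 5.39037, giving posterior SD = 1/√5.39037 = 0.431.
Posterior mean = (0.0154699·36 + 5.37490·57.54) / 5.39037 = 57.478.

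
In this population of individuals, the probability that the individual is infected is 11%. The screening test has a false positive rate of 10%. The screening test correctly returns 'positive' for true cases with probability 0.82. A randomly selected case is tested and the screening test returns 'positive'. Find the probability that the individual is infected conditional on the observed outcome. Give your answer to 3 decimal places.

Let H be the event that the individual is infected. P(H) = 0.11, so P(¬H) = 0.89. With E the 'positive' result, P(E|H) = 0.82 and P(E|¬H) = 0.1.
P(E) = 0.82·0.11 + 0.1·0.89 = 0.090200 + 0.089000 = 0.17920.
By Bayes' theorem, P(H|E) = 0.090200 / 0.17920 = 0.503.

P(H | E) ≈ 0.503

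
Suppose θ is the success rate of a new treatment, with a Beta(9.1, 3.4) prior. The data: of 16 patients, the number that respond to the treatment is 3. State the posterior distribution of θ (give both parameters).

Observing 3 successes and 13 failures updates Beta(9.1, 3.4) by adding the success and failure counts to the two shape parameters: α = 9.1+3 = 12.1, β = 3.4+13 = 16.4.

Posterior: Beta(12.1, 16.4)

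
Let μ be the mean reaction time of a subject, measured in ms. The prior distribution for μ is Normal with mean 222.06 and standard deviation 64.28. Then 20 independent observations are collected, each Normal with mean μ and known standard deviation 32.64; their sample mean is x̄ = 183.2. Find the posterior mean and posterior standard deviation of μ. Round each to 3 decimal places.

Posterior mean ≈ 183.695; posterior SD ≈ 7.252

Prior precision 1/τ₀² = 1/64.28² = 0.00024202; data precision n/σ² = 20/32.64² = 0.0187728.
Posterior precision = 0.00024202 + 0.0187728 = 0.0190148, giving posterior SD = 1/√0.0190148 = 7.252.
Posterior mean = (0.00024202·222.06 + 0.0187728·183.2) / 0.0190148 = 183.695.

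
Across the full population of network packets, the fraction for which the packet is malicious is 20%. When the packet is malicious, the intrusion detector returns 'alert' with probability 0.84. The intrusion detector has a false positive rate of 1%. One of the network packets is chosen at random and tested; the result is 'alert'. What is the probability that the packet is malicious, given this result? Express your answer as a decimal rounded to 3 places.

P(H | E) ≈ 0.955

Write H for 'the packet is malicious'. Prior odds H:¬H = 0.2/0.8 = 0.25000. For the 'alert' outcome, the likelihood ratio is 0.84/0.01 = 84.000.
Posterior odds = 0.25000 × 84.000 = 21.000, so P(H|E) = 21.000/(1+21.000) = 0.955.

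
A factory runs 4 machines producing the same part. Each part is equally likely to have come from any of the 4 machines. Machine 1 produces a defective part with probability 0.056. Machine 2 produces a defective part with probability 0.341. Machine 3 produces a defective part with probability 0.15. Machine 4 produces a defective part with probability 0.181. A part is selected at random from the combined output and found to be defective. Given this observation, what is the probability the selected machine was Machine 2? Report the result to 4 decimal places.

Posterior probability ≈ 0.4684

P(defective|M1) = 0.056; P(defective|M2) = 0.341; P(defective|M3) = 0.15; P(defective|M4) = 0.181.
Prior × likelihood for each source: 0.25·0.056=0.01400, 0.25·0.341=0.08525, 0.25·0.15=0.03750, 0.25·0.181=0.04525. Summing gives P(defective) = 0.18200.
P(Machine 2 | defective) = 0.08525 / 0.18200 = 0.4684.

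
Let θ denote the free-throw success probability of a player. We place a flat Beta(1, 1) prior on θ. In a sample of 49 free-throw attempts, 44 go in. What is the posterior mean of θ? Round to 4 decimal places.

The binomial likelihood is conjugate to the Beta prior: with 44 successes and 5 failures, the posterior is Beta(1+44, 1+5) = Beta(45, 6).
E[θ | data] = 45/(45+6) = 0.8824.

Posterior mean ≈ 0.8824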